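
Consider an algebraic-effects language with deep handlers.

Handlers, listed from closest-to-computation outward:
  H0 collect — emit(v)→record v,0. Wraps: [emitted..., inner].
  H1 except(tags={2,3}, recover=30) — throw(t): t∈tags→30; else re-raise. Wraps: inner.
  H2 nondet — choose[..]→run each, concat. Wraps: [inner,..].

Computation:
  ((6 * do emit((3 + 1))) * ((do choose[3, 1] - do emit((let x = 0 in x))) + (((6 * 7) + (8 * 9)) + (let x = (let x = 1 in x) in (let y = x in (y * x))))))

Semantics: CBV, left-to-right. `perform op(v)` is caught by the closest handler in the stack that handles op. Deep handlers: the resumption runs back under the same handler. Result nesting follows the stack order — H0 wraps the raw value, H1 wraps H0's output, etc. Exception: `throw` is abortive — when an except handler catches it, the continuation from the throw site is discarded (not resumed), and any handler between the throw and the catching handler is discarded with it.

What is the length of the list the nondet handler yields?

Step-by-step:
emit(4) @ H0 ⇒ out+=4
choose[3, 1] @ H2
  branch[0] choose=3:
    emit(0) @ H0 ⇒ out+=0
    H0 returns [4, 0, 0]
    H1 returns [4, 0, 0]
    H2 returns [[4, 0, 0]]
  branch[1] choose=1:
    emit(0) @ H0 ⇒ out+=0
    H0 returns [4, 0, 0]
    H1 returns [4, 0, 0]
    H2 returns [[4, 0, 0]]
= [[4, 0, 0], [4, 0, 0]]

Answer: 2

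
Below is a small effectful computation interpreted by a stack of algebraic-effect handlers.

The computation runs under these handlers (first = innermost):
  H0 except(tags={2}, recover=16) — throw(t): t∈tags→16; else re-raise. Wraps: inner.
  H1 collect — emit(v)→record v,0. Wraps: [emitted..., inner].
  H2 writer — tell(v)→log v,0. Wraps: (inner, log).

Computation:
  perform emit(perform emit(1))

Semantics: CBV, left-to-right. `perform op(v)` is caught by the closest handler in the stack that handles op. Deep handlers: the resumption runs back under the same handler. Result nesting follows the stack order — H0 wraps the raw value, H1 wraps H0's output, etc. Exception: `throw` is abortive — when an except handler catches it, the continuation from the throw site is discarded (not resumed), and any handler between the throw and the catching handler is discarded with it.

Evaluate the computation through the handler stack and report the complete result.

Answer: ([1, 0, 0], ())

Step-by-step:
emit(1) @ H1 ⇒ out+=1
emit(0) @ H1 ⇒ out+=0
H0 returns 0
H1 returns [1, 0, 0]
H2 returns ([1, 0, 0], ())
= ([1, 0, 0], ())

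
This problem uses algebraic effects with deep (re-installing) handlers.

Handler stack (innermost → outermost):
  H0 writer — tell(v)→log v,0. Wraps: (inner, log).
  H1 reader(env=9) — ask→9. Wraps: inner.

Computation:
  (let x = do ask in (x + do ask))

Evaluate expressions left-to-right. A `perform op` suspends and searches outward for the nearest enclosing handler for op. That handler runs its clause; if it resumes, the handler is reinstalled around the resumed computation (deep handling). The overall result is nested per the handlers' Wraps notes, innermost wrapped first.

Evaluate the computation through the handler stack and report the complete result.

Answer: (18, ())

Step-by-step:
ask @ H1 ⇒ 9
ask @ H1 ⇒ 9
H0 returns (18, ())
H1 returns (18, ())
= (18, ())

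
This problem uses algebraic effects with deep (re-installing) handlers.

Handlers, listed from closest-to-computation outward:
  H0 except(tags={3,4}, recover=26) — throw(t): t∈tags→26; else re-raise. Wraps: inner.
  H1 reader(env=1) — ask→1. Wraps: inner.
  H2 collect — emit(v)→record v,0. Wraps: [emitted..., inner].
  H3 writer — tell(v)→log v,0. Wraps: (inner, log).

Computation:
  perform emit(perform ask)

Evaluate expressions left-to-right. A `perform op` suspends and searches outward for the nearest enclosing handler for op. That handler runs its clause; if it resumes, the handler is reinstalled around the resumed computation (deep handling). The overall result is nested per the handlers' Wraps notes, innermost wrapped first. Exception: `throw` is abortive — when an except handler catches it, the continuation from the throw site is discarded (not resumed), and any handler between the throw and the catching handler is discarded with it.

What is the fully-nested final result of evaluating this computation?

Answer: ([1, 0], ())

Evaluation trace:
ask @ H1 ⇒ 1
emit(1) @ H2 ⇒ out+=1
H0 returns 0
H1 returns 0
H2 returns [1, 0]
H3 returns ([1, 0], ())
= ([1, 0], ())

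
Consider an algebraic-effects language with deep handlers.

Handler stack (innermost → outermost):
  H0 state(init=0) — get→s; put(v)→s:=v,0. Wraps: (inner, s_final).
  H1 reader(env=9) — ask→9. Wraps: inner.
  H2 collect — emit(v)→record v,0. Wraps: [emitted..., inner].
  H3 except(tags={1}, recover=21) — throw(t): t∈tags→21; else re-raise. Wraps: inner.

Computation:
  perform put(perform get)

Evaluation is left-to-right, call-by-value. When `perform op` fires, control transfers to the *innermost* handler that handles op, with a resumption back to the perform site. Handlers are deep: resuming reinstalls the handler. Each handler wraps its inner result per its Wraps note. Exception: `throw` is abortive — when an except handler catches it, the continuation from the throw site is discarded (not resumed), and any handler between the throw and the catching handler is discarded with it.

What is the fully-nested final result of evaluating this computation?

Answer: [(0, 0)]

Step-by-step:
get @ H0 ⇒ 0
put(0) @ H0 ⇒ s:=0
H0 returns (0, 0)
H1 returns (0, 0)
H2 returns [(0, 0)]
H3 returns [(0, 0)]
= [(0, 0)]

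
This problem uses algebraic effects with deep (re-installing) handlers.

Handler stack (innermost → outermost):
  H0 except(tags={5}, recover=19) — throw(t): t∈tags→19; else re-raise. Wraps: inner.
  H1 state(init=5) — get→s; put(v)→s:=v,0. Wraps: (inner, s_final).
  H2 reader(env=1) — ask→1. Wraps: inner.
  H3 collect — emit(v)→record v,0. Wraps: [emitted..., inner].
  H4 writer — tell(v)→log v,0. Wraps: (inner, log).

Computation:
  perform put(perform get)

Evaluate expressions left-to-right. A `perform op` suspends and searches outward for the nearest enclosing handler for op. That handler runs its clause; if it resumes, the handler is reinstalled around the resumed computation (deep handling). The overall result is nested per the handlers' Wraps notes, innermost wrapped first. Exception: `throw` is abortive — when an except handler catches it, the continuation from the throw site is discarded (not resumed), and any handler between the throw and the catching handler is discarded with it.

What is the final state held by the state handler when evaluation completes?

Working:
get @ H1 ⇒ 5
put(5) @ H1 ⇒ s:=5
H0 returns 0
H1 returns (0, 5)
H2 returns (0, 5)
H3 returns [(0, 5)]
H4 returns ([(0, 5)], ())
= ([(0, 5)], ())

Answer: 5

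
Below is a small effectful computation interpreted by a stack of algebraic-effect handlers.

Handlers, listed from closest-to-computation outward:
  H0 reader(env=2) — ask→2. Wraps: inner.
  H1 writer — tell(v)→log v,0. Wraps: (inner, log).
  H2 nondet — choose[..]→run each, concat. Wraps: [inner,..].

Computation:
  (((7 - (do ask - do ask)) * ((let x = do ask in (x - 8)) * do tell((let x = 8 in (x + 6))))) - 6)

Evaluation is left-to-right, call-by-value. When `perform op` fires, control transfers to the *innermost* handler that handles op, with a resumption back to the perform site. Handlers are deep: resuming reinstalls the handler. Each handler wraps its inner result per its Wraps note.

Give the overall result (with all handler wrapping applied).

Evaluation trace:
ask @ H0 ⇒ 2
ask @ H0 ⇒ 2
ask @ H0 ⇒ 2
tell(14) @ H1 ⇒ log+=14
H0 returns -6
H1 returns (-6, (14))
H2 returns [(-6, (14))]
= [(-6, (14))]

Answer: [(-6, (14))]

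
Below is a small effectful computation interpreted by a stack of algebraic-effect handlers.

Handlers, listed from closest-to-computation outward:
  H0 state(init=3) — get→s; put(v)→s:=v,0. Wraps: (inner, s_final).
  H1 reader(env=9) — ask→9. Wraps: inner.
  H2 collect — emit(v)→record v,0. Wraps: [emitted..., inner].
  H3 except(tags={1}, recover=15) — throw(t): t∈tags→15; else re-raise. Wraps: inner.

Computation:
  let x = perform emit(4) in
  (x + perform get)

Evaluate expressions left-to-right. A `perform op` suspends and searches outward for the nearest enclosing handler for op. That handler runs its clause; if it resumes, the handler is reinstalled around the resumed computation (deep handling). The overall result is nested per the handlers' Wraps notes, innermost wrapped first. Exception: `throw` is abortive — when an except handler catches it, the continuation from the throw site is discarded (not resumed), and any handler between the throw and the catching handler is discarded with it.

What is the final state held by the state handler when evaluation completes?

Answer: 3

Working:
emit(4) @ H2 ⇒ out+=4
get @ H0 ⇒ 3
H0 returns (3, 3)
H1 returns (3, 3)
H2 returns [4, (3, 3)]
H3 returns [4, (3, 3)]
= [4, (3, 3)]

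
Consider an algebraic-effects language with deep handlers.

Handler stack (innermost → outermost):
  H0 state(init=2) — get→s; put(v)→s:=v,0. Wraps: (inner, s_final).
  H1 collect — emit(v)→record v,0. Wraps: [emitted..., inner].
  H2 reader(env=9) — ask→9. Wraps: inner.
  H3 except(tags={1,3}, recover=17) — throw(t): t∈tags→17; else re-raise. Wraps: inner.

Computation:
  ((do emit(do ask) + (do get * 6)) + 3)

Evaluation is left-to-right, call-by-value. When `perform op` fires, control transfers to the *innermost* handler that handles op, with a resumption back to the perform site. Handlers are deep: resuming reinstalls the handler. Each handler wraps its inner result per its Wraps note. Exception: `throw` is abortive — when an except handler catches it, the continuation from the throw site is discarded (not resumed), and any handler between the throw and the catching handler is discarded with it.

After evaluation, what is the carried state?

Answer: 2

Step-by-step:
ask @ H2 ⇒ 9
emit(9) @ H1 ⇒ out+=9
get @ H0 ⇒ 2
H0 returns (15, 2)
H1 returns [9, (15, 2)]
H2 returns [9, (15, 2)]
H3 returns [9, (15, 2)]
= [9, (15, 2)]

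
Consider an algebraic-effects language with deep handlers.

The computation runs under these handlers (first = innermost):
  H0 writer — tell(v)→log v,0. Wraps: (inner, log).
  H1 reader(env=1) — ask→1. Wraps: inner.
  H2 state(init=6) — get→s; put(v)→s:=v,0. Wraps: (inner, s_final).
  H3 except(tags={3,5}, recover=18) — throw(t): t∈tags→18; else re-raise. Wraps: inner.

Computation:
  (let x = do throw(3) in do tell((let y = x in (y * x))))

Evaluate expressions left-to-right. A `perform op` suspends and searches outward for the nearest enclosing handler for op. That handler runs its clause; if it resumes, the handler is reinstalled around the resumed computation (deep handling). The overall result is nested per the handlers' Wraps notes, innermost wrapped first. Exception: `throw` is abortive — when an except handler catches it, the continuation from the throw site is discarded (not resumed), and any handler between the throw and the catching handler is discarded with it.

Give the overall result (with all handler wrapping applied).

Evaluation trace:
throw(3) @ H3 caught ⇒ 18
= 18

Answer: 18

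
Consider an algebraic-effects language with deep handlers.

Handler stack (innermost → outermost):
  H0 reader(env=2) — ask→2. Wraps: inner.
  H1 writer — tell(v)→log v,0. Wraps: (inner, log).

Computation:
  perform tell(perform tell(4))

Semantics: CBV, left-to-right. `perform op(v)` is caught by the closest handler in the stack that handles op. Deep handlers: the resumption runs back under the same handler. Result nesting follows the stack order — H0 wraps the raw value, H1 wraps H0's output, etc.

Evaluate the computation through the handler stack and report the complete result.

Working:
tell(4) @ H1 ⇒ log+=4
tell(0) @ H1 ⇒ log+=0
H0 returns 0
H1 returns (0, (4, 0))
= (0, (4, 0))

Answer: (0, (4, 0))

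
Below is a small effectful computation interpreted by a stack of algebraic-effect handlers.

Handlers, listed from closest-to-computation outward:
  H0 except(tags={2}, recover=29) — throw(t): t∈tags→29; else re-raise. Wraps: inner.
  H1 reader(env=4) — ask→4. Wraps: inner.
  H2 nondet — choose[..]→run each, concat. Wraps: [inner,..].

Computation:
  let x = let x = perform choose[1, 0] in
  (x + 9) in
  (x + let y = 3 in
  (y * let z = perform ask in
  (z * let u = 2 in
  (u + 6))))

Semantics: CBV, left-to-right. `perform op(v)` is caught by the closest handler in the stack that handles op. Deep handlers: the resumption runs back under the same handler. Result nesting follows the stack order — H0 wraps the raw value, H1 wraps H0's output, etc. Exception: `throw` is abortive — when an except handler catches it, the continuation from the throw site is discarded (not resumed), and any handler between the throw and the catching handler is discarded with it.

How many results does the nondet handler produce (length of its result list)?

Evaluation trace:
choose[1, 0] @ H2
  branch[0] choose=1:
    ask @ H1 ⇒ 4
    H0 returns 106
    H1 returns 106
    H2 returns [106]
  branch[1] choose=0:
    ask @ H1 ⇒ 4
    H0 returns 105
    H1 returns 105
    H2 returns [105]
= [106, 105]

Answer: 2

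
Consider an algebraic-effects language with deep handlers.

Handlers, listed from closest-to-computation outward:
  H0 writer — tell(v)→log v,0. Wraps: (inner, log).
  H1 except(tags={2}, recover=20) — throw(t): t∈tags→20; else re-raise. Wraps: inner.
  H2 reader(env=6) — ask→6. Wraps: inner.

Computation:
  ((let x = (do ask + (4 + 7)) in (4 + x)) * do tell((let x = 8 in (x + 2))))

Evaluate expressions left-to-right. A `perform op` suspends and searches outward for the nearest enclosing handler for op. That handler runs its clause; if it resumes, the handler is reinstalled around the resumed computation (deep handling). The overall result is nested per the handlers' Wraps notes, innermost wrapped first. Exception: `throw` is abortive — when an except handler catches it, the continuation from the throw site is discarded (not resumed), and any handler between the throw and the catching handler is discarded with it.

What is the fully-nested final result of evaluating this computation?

Answer: (0, (10))

Evaluation trace:
ask @ H2 ⇒ 6
tell(10) @ H0 ⇒ log+=10
H0 returns (0, (10))
H1 returns (0, (10))
H2 returns (0, (10))
= (0, (10))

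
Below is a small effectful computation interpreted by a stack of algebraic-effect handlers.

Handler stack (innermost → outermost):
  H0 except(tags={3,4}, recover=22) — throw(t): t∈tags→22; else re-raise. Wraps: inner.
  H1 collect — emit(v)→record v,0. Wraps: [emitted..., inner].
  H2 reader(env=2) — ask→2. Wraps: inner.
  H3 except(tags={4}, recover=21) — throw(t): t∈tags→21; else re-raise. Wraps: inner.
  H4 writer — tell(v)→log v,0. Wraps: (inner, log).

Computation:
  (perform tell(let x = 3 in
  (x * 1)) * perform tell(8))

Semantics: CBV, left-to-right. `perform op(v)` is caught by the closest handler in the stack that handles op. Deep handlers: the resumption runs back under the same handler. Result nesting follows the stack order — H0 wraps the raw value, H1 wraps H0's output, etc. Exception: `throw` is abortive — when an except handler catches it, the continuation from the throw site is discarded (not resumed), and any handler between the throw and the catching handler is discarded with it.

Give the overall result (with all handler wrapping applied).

Answer: ([0], (3, 8))

Evaluation trace:
tell(3) @ H4 ⇒ log+=3
tell(8) @ H4 ⇒ log+=8
H0 returns 0
H1 returns [0]
H2 returns [0]
H3 returns [0]
H4 returns ([0], (3, 8))
= ([0], (3, 8))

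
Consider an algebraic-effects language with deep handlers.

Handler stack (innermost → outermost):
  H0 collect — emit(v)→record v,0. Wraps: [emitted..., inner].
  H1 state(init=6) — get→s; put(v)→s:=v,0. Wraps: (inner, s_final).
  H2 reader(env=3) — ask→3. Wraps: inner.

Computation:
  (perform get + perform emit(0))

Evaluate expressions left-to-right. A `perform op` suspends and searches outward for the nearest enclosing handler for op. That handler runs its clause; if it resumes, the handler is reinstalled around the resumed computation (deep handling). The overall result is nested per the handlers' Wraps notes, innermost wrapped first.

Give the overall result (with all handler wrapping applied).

Answer: ([0, 6], 6)

Step-by-step:
get @ H1 ⇒ 6
emit(0) @ H0 ⇒ out+=0
H0 returns [0, 6]
H1 returns ([0, 6], 6)
H2 returns ([0, 6], 6)
= ([0, 6], 6)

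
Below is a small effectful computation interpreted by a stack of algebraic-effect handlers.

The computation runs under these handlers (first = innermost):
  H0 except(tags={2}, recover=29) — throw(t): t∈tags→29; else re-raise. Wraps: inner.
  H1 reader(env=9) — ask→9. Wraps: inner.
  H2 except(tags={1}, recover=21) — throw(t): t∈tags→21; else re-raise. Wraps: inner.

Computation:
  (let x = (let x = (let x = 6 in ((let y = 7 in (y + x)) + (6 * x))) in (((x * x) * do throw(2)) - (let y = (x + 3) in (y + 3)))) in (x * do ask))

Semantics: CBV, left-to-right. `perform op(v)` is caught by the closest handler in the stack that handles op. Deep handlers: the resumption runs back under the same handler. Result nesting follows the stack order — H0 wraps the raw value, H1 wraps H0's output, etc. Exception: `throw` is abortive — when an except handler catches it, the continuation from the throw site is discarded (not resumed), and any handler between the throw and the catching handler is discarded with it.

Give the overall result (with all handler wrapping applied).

Working:
throw(2) @ H0 caught ⇒ 29
H1 returns 29
H2 returns 29
= 29

Answer: 29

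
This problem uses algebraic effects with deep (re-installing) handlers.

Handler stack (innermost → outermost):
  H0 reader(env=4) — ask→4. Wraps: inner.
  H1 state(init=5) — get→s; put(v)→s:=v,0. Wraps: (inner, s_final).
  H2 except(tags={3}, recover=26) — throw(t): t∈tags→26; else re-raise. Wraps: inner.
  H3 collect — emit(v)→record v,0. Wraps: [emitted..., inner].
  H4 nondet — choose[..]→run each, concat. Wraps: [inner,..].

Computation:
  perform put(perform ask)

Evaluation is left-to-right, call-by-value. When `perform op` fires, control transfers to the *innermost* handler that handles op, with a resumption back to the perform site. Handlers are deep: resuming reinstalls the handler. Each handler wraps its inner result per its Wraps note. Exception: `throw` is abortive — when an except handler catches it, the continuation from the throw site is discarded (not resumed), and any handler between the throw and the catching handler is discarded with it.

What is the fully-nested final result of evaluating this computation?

Working:
ask @ H0 ⇒ 4
put(4) @ H1 ⇒ s:=4
H0 returns 0
H1 returns (0, 4)
H2 returns (0, 4)
H3 returns [(0, 4)]
H4 returns [[(0, 4)]]
= [[(0, 4)]]

Answer: [[(0, 4)]]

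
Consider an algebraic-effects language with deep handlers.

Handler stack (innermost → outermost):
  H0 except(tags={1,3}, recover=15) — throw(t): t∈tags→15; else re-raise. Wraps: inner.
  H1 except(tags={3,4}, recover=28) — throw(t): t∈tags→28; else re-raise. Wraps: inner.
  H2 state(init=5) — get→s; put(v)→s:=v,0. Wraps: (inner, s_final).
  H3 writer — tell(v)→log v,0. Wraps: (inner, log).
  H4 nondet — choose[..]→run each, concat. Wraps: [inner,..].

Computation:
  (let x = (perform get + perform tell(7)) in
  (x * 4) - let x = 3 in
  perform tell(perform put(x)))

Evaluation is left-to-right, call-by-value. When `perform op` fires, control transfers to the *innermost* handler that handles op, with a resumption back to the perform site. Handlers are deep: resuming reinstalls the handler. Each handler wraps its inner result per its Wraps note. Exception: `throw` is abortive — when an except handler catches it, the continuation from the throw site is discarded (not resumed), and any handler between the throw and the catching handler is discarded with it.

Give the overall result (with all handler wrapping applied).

Step-by-step:
get @ H2 ⇒ 5
tell(7) @ H3 ⇒ log+=7
put(3) @ H2 ⇒ s:=3
tell(0) @ H3 ⇒ log+=0
H0 returns 20
H1 returns 20
H2 returns (20, 3)
H3 returns ((20, 3), (7, 0))
H4 returns [((20, 3), (7, 0))]
= [((20, 3), (7, 0))]

Answer: [((20, 3), (7, 0))]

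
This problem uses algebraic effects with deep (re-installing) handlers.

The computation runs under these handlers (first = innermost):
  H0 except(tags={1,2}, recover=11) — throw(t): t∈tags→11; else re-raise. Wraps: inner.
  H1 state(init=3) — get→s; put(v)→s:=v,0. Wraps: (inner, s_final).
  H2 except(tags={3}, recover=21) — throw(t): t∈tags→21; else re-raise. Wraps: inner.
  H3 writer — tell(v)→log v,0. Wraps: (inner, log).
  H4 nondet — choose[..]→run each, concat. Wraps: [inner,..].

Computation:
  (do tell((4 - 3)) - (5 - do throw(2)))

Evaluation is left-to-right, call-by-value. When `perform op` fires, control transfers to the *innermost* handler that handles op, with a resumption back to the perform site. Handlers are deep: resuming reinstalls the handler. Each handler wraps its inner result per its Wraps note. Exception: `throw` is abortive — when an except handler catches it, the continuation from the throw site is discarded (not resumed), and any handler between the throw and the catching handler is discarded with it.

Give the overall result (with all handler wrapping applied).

Step-by-step:
tell(1) @ H3 ⇒ log+=1
throw(2) @ H0 caught ⇒ 11
H1 returns (11, 3)
H2 returns (11, 3)
H3 returns ((11, 3), (1))
H4 returns [((11, 3), (1))]
= [((11, 3), (1))]

Answer: [((11, 3), (1))]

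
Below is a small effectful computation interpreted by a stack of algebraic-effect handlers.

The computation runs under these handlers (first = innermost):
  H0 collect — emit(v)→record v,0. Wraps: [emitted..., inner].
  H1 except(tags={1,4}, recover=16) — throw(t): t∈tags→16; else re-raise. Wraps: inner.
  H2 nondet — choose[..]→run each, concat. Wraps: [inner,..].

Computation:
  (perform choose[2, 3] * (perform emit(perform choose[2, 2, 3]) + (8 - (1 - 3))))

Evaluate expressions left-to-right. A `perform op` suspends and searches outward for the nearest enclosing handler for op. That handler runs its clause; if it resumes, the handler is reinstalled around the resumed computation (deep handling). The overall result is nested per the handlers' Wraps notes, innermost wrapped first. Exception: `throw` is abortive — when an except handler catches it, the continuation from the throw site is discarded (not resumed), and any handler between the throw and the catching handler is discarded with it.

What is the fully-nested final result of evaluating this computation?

Answer: [[2, 20], [2, 20], [3, 20], [2, 30], [2, 30], [3, 30]]

Working:
choose[2, 3] @ H2
  branch[0] choose=2:
    choose[2, 2, 3] @ H2
      branch[0] choose=2:
        emit(2) @ H0 ⇒ out+=2
        H0 returns [2, 20]
        H1 returns [2, 20]
        H2 returns [[2, 20]]
      branch[1] choose=2:
        emit(2) @ H0 ⇒ out+=2
        H0 returns [2, 20]
        H1 returns [2, 20]
        H2 returns [[2, 20]]
      branch[2] choose=3:
        emit(3) @ H0 ⇒ out+=3
        H0 returns [3, 20]
        H1 returns [3, 20]
        H2 returns [[3, 20]]
  branch[1] choose=3:
    choose[2, 2, 3] @ H2
      branch[0] choose=2:
        emit(2) @ H0 ⇒ out+=2
        H0 returns [2, 30]
        H1 returns [2, 30]
        H2 returns [[2, 30]]
      branch[1] choose=2:
        emit(2) @ H0 ⇒ out+=2
        H0 returns [2, 30]
        H1 returns [2, 30]
        H2 returns [[2, 30]]
      branch[2] choose=3:
        emit(3) @ H0 ⇒ out+=3
        H0 returns [3, 30]
        H1 returns [3, 30]
        H2 returns [[3, 30]]
= [[2, 20], [2, 20], [3, 20], [2, 30], [2, 30], [3, 30]]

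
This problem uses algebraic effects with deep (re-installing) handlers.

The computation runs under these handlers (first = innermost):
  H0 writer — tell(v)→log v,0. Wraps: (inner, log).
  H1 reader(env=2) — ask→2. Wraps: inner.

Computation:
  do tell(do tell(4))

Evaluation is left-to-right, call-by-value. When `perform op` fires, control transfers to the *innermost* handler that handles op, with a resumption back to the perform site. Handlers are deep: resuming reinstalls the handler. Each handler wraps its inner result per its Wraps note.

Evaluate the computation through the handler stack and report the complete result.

Answer: (0, (4, 0))

Evaluation trace:
tell(4) @ H0 ⇒ log+=4
tell(0) @ H0 ⇒ log+=0
H0 returns (0, (4, 0))
H1 returns (0, (4, 0))
= (0, (4, 0))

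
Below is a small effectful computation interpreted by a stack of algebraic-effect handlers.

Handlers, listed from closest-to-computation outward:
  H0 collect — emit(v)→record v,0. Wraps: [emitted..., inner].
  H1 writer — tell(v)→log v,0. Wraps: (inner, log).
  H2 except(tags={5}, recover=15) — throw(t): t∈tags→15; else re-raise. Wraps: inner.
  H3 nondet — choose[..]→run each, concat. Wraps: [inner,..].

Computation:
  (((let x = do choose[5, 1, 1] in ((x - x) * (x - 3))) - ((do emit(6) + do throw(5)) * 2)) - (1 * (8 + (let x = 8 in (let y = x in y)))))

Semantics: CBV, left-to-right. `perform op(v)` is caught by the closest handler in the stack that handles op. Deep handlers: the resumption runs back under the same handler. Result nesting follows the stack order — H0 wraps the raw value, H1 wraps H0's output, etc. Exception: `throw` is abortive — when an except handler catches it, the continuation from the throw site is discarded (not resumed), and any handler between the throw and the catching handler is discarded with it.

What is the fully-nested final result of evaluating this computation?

Answer: [15, 15, 15]

Working:
choose[5, 1, 1] @ H3
  branch[0] choose=5:
    emit(6) @ H0 ⇒ out+=6
    throw(5) @ H2 caught ⇒ 15
    H3 returns [15]
  branch[1] choose=1:
    emit(6) @ H0 ⇒ out+=6
    throw(5) @ H2 caught ⇒ 15
    H3 returns [15]
  branch[2] choose=1:
    emit(6) @ H0 ⇒ out+=6
    throw(5) @ H2 caught ⇒ 15
    H3 returns [15]
= [15, 15, 15]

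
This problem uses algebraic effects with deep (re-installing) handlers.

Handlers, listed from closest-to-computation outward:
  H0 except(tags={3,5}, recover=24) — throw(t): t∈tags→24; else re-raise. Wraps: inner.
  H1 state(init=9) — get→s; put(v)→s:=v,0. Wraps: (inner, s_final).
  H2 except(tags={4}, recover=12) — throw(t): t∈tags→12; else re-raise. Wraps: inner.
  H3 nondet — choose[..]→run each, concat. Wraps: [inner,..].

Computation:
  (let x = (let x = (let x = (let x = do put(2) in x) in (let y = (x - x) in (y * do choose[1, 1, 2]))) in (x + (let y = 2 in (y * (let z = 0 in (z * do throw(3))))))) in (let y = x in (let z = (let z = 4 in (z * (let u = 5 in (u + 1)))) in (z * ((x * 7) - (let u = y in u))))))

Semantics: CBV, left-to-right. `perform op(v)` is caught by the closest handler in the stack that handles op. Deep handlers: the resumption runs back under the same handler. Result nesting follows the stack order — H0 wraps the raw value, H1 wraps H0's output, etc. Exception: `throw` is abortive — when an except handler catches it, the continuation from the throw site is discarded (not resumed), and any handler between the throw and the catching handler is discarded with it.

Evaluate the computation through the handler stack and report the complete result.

Answer: [(24, 2), (24, 2), (24, 2)]

Step-by-step:
put(2) @ H1 ⇒ s:=2
choose[1, 1, 2] @ H3
  branch[0] choose=1:
    throw(3) @ H0 caught ⇒ 24
    H1 returns (24, 2)
    H2 returns (24, 2)
    H3 returns [(24, 2)]
  branch[1] choose=1:
    throw(3) @ H0 caught ⇒ 24
    H1 returns (24, 2)
    H2 returns (24, 2)
    H3 returns [(24, 2)]
  branch[2] choose=2:
    throw(3) @ H0 caught ⇒ 24
    H1 returns (24, 2)
    H2 returns (24, 2)
    H3 returns [(24, 2)]
= [(24, 2), (24, 2), (24, 2)]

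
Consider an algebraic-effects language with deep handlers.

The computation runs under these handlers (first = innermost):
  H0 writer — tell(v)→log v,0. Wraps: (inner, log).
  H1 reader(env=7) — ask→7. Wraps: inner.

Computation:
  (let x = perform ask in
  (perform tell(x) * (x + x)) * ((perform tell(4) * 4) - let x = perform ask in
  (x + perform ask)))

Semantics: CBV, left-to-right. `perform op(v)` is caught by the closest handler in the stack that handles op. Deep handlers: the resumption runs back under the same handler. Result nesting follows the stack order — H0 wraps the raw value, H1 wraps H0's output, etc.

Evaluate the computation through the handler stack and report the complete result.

Working:
ask @ H1 ⇒ 7
tell(7) @ H0 ⇒ log+=7
tell(4) @ H0 ⇒ log+=4
ask @ H1 ⇒ 7
ask @ H1 ⇒ 7
H0 returns (0, (7, 4))
H1 returns (0, (7, 4))
= (0, (7, 4))

Answer: (0, (7, 4))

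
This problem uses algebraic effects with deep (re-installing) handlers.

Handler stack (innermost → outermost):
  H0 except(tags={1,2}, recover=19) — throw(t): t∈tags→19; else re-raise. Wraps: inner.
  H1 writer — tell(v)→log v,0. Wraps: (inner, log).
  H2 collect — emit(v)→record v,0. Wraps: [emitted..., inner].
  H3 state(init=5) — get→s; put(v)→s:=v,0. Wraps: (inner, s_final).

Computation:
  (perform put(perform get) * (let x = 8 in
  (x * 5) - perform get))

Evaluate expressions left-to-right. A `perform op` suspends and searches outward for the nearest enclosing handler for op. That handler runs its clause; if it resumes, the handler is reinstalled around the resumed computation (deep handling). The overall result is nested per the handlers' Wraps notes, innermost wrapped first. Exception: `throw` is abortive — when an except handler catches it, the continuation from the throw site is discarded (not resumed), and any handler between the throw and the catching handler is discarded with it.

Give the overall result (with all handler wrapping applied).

Answer: ([(0, ())], 5)

Evaluation trace:
get @ H3 ⇒ 5
put(5) @ H3 ⇒ s:=5
get @ H3 ⇒ 5
H0 returns 0
H1 returns (0, ())
H2 returns [(0, ())]
H3 returns ([(0, ())], 5)
= ([(0, ())], 5)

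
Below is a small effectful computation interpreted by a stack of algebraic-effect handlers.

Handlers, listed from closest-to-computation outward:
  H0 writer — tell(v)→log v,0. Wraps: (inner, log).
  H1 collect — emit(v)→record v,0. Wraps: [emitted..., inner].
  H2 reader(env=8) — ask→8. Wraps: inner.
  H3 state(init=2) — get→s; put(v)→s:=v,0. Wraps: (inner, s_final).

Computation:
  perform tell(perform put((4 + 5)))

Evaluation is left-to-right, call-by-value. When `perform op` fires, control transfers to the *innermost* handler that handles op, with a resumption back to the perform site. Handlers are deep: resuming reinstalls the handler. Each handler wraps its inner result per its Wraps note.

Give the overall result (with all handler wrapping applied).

Step-by-step:
put(9) @ H3 ⇒ s:=9
tell(0) @ H0 ⇒ log+=0
H0 returns (0, (0))
H1 returns [(0, (0))]
H2 returns [(0, (0))]
H3 returns ([(0, (0))], 9)
= ([(0, (0))], 9)

Answer: ([(0, (0))], 9)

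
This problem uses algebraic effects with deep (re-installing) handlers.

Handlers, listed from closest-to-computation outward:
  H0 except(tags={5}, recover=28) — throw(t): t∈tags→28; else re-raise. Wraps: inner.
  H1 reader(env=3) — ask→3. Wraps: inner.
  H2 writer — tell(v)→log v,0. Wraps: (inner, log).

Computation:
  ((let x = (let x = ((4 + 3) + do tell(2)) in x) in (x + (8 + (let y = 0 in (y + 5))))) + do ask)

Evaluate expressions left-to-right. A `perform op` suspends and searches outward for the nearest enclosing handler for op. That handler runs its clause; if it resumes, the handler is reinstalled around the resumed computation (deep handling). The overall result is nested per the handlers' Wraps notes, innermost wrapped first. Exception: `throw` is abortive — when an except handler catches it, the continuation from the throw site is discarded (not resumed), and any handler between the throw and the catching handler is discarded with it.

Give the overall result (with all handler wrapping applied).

Answer: (23, (2))

Working:
tell(2) @ H2 ⇒ log+=2
ask @ H1 ⇒ 3
H0 returns 23
H1 returns 23
H2 returns (23, (2))
= (23, (2))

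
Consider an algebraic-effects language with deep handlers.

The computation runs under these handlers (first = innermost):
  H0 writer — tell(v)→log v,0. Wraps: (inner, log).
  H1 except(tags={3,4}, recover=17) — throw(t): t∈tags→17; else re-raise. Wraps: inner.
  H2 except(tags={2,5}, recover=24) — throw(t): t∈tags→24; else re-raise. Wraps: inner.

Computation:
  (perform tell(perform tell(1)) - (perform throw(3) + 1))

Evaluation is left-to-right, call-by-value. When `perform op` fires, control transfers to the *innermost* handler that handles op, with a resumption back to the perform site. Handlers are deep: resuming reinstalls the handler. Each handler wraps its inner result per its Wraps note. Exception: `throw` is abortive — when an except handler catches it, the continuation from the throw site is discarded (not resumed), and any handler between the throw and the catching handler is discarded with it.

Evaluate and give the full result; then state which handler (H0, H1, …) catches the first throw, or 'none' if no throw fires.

Step-by-step:
tell(1) @ H0 ⇒ log+=1
tell(0) @ H0 ⇒ log+=0
throw(3) @ H1 caught ⇒ 17
H2 returns 17
= 17

Answer: 17 ; first throw caught by: H1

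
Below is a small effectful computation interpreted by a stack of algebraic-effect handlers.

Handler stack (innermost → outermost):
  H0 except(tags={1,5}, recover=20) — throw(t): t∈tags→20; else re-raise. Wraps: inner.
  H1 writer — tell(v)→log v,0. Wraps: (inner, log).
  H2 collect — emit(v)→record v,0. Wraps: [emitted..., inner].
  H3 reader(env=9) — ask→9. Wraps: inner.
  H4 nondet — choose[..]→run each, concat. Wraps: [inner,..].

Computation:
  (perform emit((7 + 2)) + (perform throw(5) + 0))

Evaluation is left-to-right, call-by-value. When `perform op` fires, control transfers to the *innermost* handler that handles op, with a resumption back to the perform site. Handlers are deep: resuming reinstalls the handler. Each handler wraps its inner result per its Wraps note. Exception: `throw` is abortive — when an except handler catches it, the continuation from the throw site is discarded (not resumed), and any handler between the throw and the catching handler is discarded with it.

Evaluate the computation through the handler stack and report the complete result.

Working:
emit(9) @ H2 ⇒ out+=9
throw(5) @ H0 caught ⇒ 20
H1 returns (20, ())
H2 returns [9, (20, ())]
H3 returns [9, (20, ())]
H4 returns [[9, (20, ())]]
= [[9, (20, ())]]

Answer: [[9, (20, ())]]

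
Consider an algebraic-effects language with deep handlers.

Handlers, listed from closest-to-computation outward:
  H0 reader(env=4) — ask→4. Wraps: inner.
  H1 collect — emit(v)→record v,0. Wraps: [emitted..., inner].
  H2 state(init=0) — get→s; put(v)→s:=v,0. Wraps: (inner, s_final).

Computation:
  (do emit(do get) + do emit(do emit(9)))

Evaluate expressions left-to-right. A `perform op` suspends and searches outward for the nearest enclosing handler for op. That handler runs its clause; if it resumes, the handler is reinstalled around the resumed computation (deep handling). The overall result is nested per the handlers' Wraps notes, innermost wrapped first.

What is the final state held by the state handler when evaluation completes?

Answer: 0

Working:
get @ H2 ⇒ 0
emit(0) @ H1 ⇒ out+=0
emit(9) @ H1 ⇒ out+=9
emit(0) @ H1 ⇒ out+=0
H0 returns 0
H1 returns [0, 9, 0, 0]
H2 returns ([0, 9, 0, 0], 0)
= ([0, 9, 0, 0], 0)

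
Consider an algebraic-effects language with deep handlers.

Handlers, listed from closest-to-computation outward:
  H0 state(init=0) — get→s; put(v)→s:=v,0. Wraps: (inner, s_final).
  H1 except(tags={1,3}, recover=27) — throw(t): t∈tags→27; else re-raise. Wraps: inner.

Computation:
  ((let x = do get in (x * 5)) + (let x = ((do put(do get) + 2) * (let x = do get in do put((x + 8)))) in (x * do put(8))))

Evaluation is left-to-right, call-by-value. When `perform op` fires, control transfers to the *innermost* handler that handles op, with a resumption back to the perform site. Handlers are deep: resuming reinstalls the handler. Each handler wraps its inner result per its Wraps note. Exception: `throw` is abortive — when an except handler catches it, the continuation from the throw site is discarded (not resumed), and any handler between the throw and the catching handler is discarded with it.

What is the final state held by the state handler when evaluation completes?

Step-by-step:
get @ H0 ⇒ 0
get @ H0 ⇒ 0
put(0) @ H0 ⇒ s:=0
get @ H0 ⇒ 0
put(8) @ H0 ⇒ s:=8
put(8) @ H0 ⇒ s:=8
H0 returns (0, 8)
H1 returns (0, 8)
= (0, 8)

Answer: 8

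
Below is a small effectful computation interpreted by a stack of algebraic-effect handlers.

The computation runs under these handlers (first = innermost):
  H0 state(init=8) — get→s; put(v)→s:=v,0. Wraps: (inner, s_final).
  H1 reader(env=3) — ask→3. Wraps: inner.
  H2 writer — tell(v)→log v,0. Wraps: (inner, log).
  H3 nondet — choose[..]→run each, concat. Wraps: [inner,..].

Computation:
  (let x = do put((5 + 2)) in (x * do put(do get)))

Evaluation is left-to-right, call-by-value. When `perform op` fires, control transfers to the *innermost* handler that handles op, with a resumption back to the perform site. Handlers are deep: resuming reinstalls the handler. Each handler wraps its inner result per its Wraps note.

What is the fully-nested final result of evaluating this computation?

Answer: [((0, 7), ())]

Evaluation trace:
put(7) @ H0 ⇒ s:=7
get @ H0 ⇒ 7
put(7) @ H0 ⇒ s:=7
H0 returns (0, 7)
H1 returns (0, 7)
H2 returns ((0, 7), ())
H3 returns [((0, 7), ())]
= [((0, 7), ())]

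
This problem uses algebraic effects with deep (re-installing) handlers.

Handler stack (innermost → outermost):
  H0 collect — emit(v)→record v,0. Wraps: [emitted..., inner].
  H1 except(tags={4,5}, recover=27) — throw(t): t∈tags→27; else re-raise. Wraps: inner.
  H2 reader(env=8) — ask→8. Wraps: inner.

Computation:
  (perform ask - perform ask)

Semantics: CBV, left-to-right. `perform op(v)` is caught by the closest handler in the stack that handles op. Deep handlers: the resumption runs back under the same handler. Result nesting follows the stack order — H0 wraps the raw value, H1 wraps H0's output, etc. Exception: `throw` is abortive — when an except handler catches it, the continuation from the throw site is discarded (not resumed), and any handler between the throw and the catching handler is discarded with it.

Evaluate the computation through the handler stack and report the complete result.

Working:
ask @ H2 ⇒ 8
ask @ H2 ⇒ 8
H0 returns [0]
H1 returns [0]
H2 returns [0]
= [0]

Answer: [0]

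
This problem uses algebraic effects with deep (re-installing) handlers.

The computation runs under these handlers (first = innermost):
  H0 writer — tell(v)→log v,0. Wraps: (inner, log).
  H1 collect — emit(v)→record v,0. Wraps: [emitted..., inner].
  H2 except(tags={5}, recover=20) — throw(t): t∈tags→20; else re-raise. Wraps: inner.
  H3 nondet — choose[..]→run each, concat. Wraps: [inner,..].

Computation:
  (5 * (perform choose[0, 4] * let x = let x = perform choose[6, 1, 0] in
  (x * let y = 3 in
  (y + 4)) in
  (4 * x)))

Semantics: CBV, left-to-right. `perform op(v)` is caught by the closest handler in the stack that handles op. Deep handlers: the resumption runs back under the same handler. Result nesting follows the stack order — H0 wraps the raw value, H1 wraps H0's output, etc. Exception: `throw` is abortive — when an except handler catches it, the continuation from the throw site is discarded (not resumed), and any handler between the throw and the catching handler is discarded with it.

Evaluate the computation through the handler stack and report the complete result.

Evaluation trace:
choose[0, 4] @ H3
  branch[0] choose=0:
    choose[6, 1, 0] @ H3
      branch[0] choose=6:
        H0 returns (0, ())
        H1 returns [(0, ())]
        H2 returns [(0, ())]
        H3 returns [[(0, ())]]
      branch[1] choose=1:
        H0 returns (0, ())
        H1 returns [(0, ())]
        H2 returns [(0, ())]
        H3 returns [[(0, ())]]
      branch[2] choose=0:
        H0 returns (0, ())
        H1 returns [(0, ())]
        H2 returns [(0, ())]
        H3 returns [[(0, ())]]
  branch[1] choose=4:
    choose[6, 1, 0] @ H3
      branch[0] choose=6:
        H0 returns (3360, ())
        H1 returns [(3360, ())]
        H2 returns [(3360, ())]
        H3 returns [[(3360, ())]]
      branch[1] choose=1:
        H0 returns (560, ())
        H1 returns [(560, ())]
        H2 returns [(560, ())]
        H3 returns [[(560, ())]]
      branch[2] choose=0:
        H0 returns (0, ())
        H1 returns [(0, ())]
        H2 returns [(0, ())]
        H3 returns [[(0, ())]]
= [[(0, ())], [(0, ())], [(0, ())], [(3360, ())], [(560, ())], [(0, ())]]

Answer: [[(0, ())], [(0, ())], [(0, ())], [(3360, ())], [(560, ())], [(0, ())]]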